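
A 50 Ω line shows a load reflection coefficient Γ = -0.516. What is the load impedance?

Z_L ≈ 16 Ω

Z_L = Z_0·(1 + Γ)/(1 − Γ) = 50·(0.484)/(1.52)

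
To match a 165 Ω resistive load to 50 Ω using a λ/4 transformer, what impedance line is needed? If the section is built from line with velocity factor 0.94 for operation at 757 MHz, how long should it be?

Z_qwt ≈ 90.8 Ω; length ≈ 9.31 cm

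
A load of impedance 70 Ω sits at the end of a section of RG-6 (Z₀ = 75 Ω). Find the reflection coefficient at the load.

Γ = (Z_L − Z_0)/(Z_L + Z_0) = (70 − 75)/(70 + 75) = -5/145

Γ = -0.0345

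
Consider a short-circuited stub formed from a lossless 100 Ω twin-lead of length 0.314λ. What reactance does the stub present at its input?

X_in ≈ -235 Ω (capacitive)

βl = 2π × 0.314 = 113°
tan(βl) = -2.35
For a short-circuited stub, Z_in = jZ_0·tan(βl)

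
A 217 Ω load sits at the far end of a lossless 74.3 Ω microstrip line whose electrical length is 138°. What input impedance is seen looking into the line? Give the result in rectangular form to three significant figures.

Z_in ≈ 49.6 + j63.6 Ω

tan(βl) = tan(138°) = -0.9
Z_in = Z_0·(Z_L + jZ_0·tanβl)/(Z_0 + jZ_L·tanβl)
     = 74.3·(217 − j66.9)/(74.3 − j195)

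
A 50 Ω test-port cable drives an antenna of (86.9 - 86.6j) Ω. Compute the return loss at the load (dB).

Γ = (36.9 − j86.6)/(136.9 − j86.6), |Γ| = 0.581
RL = −20·log₁₀|Γ| = −20·log₁₀(0.581)

RL ≈ 4.71 dB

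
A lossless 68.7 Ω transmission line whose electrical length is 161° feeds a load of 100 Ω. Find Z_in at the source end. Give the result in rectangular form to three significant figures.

tan(βl) = tan(161°) = -0.344
Z_in = Z_0·(Z_L + jZ_0·tanβl)/(Z_0 + jZ_L·tanβl)
     = 68.7·(100 − j23.7)/(68.7 − j34.4)

Z_in ≈ 89.4 + j21.2 Ω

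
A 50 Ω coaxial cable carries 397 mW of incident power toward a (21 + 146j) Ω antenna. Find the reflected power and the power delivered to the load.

P_reflected ≈ 334 mW; P_delivered ≈ 63.3 mW

|Γ| = |(-29 + j146)/(71 + j146)| = 0.917
|Γ|² = 0.841
P_refl = |Γ|²·P_inc = 334 mW, P_del = (1 − |Γ|²)·P_inc = 63.3 mW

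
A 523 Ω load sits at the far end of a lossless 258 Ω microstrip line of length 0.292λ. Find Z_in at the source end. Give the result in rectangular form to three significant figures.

Z_in ≈ 134 + j51.8 Ω

βl = 2π × 0.292 = 105°
tan(βl) = tan(105°) = -3.7
Z_in = Z_0·(Z_L + jZ_0·tanβl)/(Z_0 + jZ_L·tanβl)
     = 258·(523 − j955)/(258 − j1940)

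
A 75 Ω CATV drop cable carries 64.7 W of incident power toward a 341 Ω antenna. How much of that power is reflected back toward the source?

P_reflected ≈ 26.5 W

Γ = (341 − 75)/(341 + 75) = 0.639
|Γ|² = 0.409
P_refl = |Γ|²·P_inc = 26.5 W, P_del = (1 − |Γ|²)·P_inc = 38.2 W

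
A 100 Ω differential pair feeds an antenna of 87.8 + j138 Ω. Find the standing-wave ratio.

VSWR ≈ 3.93

Γ = (Z_L − Z_0)/(Z_L + Z_0) = (-12.2 + j138)/(187.8 + j138)
|Γ| = 139/233 = 0.594
VSWR = (1 + |Γ|)/(1 − |Γ|) = 1.59/0.406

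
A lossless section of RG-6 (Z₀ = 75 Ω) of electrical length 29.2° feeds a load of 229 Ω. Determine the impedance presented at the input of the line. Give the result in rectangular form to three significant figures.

tan(βl) = tan(29.2°) = 0.559
Z_in = Z_0·(Z_L + jZ_0·tanβl)/(Z_0 + jZ_L·tanβl)
     = 75·(229 + j41.9)/(75 + j128)

Z_in ≈ 76.8 − j89.2 Ω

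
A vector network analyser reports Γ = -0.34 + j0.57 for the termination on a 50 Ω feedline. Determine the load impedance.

Z_L ≈ 13.2 + j26.9 Ω

Z_L = Z_0·(1 + Γ)/(1 − Γ) = 50·(0.66 + j0.57)/(1.34 − j0.57)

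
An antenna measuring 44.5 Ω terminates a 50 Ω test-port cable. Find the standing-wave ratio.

VSWR ≈ 1.12

Γ = (44.5 − 50)/(44.5 + 50) = -0.0582
VSWR = (1 + 0.0582)/(1 − 0.0582)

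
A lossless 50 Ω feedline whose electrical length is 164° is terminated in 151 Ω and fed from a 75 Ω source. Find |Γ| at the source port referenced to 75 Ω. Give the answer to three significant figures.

|Γ| ≈ 0.381

tan(βl) = -0.287
Z_in = Z_0·(Z_L + jZ_0·tanβl)/(Z_0 + jZ_L·tanβl) = 93.4 + j66.5 Ω
Γ_s = (Z_in − Z_s)/(Z_in + Z_s) = (18.4 + j66.5)/(168 + j66.5), |Γ_s| = 0.381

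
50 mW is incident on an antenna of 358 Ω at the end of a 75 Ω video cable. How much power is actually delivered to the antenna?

P_delivered ≈ 28.6 mW

Γ = (358 − 75)/(358 + 75) = 0.654
|Γ|² = 0.427
P_refl = |Γ|²·P_inc = 21.4 mW, P_del = (1 − |Γ|²)·P_inc = 28.6 mW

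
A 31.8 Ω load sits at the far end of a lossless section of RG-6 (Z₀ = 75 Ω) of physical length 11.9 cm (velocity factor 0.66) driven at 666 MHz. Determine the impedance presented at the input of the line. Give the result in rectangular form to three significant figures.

λ = v/f = 0.66·c / 666 MHz = 0.297 m
βl = 2π·l/λ = 2π × 0.4 = 144°
tan(βl) = tan(144°) = -0.724
Z_in = Z_0·(Z_L + jZ_0·tanβl)/(Z_0 + jZ_L·tanβl)
     = 75·(31.8 − j54.3)/(75 − j23)

Z_in ≈ 44.3 − j40.7 Ω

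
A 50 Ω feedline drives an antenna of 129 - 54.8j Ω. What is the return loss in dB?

Γ = (79 − j54.8)/(179 − j54.8), |Γ| = 0.514
RL = −20·log₁₀|Γ| = −20·log₁₀(0.514)

RL ≈ 5.79 dB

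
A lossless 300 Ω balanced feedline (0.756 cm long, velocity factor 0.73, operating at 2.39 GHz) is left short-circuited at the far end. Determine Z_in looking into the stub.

λ = v/f = 0.73·c / 2.39 GHz = 0.0916 m
βl = 2π·l/λ = 2π × 0.0825 = 29.7°
tan(βl) = 0.57
For a short-circuited stub, Z_in = jZ_0·tan(βl)

Z_in ≈ +j171 Ω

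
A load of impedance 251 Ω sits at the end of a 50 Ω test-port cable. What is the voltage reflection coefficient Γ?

Γ = (Z_L − Z_0)/(Z_L + Z_0) = (251 − 50)/(251 + 50) = 201/301

Γ = 0.668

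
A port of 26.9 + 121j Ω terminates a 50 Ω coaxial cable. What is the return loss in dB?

Γ = (-23.1 + j121)/(76.9 + j121), |Γ| = 0.859
RL = −20·log₁₀|Γ| = −20·log₁₀(0.859)

RL ≈ 1.32 dB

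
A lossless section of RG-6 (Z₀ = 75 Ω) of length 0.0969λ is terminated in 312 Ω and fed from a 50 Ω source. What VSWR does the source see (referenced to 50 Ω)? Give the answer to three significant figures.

βl = 2π × 0.0969 = 34.9°
tan(βl) = 0.697
Z_in = Z_0·(Z_L + jZ_0·tanβl)/(Z_0 + jZ_L·tanβl) = 49.3 − j90.6 Ω
Γ_s = (Z_in − Z_s)/(Z_in + Z_s) = (-0.737 − j90.6)/(99.3 − j90.6), |Γ_s| = 0.674
VSWR = (1 + |Γ_s|)/(1 − |Γ_s|)

VSWR ≈ 5.14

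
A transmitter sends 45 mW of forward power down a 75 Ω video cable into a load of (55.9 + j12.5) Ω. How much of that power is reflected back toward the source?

|Γ| = |(-19.1 + j12.5)/(130.9 + j12.5)| = 0.174
|Γ|² = 0.0301
P_refl = |Γ|²·P_inc = 1.36 mW, P_del = (1 − |Γ|²)·P_inc = 43.6 mW

P_reflected ≈ 1.36 mW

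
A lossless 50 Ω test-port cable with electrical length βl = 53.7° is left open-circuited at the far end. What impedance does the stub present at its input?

Z_in ≈ −j36.7 Ω

tan(βl) = 1.36
For an open-circuited stub, Z_in = −jZ_0·cot(βl) = −jZ_0/tan(βl)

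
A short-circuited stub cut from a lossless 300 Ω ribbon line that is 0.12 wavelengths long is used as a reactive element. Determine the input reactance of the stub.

X_in ≈ 282 Ω (inductive)

βl = 2π × 0.12 = 43.2°
tan(βl) = 0.939
For a short-circuited stub, Z_in = jZ_0·tan(βl)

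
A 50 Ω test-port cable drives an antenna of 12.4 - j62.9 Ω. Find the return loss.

Γ = (-37.6 − j62.9)/(62.4 − j62.9), |Γ| = 0.827
RL = −20·log₁₀|Γ| = −20·log₁₀(0.827)

RL ≈ 1.65 dB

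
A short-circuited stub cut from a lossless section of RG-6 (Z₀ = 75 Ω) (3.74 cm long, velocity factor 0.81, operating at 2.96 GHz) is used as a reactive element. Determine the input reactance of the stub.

λ = v/f = 0.81·c / 2.96 GHz = 0.0821 m
βl = 2π·l/λ = 2π × 0.456 = 164°
tan(βl) = -0.287
For a short-circuited stub, Z_in = jZ_0·tan(βl)

X_in ≈ -21.5 Ω (capacitive)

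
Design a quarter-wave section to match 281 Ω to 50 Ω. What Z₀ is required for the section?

Z_qwt ≈ 119 Ω

Z_qwt = √(Z_0·R_L) = √(50 × 281) = √14050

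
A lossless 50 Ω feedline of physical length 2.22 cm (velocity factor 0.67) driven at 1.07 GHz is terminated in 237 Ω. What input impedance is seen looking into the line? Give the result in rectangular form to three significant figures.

Z_in ≈ 21.9 − j49.4 Ω

λ = v/f = 0.67·c / 1.07 GHz = 0.188 m
βl = 2π·l/λ = 2π × 0.118 = 42.5°
tan(βl) = tan(42.5°) = 0.918
Z_in = Z_0·(Z_L + jZ_0·tanβl)/(Z_0 + jZ_L·tanβl)
     = 50·(237 + j45.9)/(50 + j218)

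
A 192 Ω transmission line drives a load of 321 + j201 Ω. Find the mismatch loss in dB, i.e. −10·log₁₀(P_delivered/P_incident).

Γ = (129 + j201)/(513 + j201), |Γ| = 0.433
|Γ|² = 0.188, so P_del/P_inc = 1 − |Γ|² = 0.812
ML = −10·log₁₀(1 − |Γ|²)

mismatch loss ≈ 0.904 dB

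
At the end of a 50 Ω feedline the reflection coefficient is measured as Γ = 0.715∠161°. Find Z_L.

Z_L = Z_0·(1 + Γ)/(1 − Γ) = 50·(0.324 + j0.233)/(1.68 − j0.233)

Z_L ≈ 8.54 + j8.13 Ω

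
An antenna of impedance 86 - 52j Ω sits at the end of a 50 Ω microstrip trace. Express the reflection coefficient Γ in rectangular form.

Γ ≈ 0.358 − j0.245

Γ = (Z_L − Z_0)/(Z_L + Z_0) = (36 − j52)/(136 − j52)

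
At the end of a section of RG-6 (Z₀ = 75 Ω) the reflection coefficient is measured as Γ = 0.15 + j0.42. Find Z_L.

Z_L ≈ 66.8 + j70.1 Ω

Z_L = Z_0·(1 + Γ)/(1 − Γ) = 75·(1.15 + j0.42)/(0.85 − j0.42)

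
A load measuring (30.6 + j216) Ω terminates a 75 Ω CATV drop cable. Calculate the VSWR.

VSWR ≈ 23.1

Γ = (Z_L − Z_0)/(Z_L + Z_0) = (-44.4 + j216)/(105.6 + j216)
|Γ| = 221/240 = 0.917
VSWR = (1 + |Γ|)/(1 − |Γ|) = 1.92/0.0828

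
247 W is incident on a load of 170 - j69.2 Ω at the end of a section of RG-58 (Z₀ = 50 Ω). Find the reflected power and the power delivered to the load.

|Γ| = |(120 − j69.2)/(220 − j69.2)| = 0.601
|Γ|² = 0.361
P_refl = |Γ|²·P_inc = 89.1 W, P_del = (1 − |Γ|²)·P_inc = 158 W

P_reflected ≈ 89.1 W; P_delivered ≈ 158 W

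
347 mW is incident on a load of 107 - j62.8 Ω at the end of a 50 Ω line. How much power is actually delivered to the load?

|Γ| = |(57 − j62.8)/(157 − j62.8)| = 0.502
|Γ|² = 0.252
P_refl = |Γ|²·P_inc = 87.3 mW, P_del = (1 − |Γ|²)·P_inc = 260 mW

P_delivered ≈ 260 mW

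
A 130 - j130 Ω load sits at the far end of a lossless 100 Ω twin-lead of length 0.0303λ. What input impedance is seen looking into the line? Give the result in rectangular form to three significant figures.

βl = 2π × 0.0303 = 10.9°
tan(βl) = tan(10.9°) = 0.193
Z_in = Z_0·(Z_L + jZ_0·tanβl)/(Z_0 + jZ_L·tanβl)
     = 100·(130 − j111)/(125 + j25.1)

Z_in ≈ 82.9 − j105 Ω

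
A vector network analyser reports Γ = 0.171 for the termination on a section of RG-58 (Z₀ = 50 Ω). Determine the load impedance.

Z_L = Z_0·(1 + Γ)/(1 − Γ) = 50·(1.17)/(0.829)

Z_L ≈ 70.6 Ω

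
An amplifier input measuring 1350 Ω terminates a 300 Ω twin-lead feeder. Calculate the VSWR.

Γ = (1350 − 300)/(1350 + 300) = 0.636
VSWR = (1 + 0.636)/(1 − 0.636)

VSWR ≈ 4.5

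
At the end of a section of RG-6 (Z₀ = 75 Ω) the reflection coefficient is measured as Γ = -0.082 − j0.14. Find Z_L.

Z_L ≈ 61.3 − j17.6 Ω

Z_L = Z_0·(1 + Γ)/(1 − Γ) = 75·(0.918 − j0.14)/(1.08 + j0.14)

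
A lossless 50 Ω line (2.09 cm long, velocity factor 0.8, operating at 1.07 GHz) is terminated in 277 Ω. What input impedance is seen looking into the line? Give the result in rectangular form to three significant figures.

Z_in ≈ 27.5 − j67.9 Ω

λ = v/f = 0.8·c / 1.07 GHz = 0.224 m
βl = 2π·l/λ = 2π × 0.0932 = 33.5°
tan(βl) = tan(33.5°) = 0.663
Z_in = Z_0·(Z_L + jZ_0·tanβl)/(Z_0 + jZ_L·tanβl)
     = 50·(277 + j33.2)/(50 + j184)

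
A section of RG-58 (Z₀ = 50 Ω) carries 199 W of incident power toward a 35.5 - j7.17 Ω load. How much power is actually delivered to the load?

|Γ| = |(-14.5 − j7.17)/(85.5 − j7.17)| = 0.189
|Γ|² = 0.0355
P_refl = |Γ|²·P_inc = 7.07 W, P_del = (1 − |Γ|²)·P_inc = 192 W

P_delivered ≈ 192 W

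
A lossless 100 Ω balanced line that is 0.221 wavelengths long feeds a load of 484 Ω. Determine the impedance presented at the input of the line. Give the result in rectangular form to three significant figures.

Z_in ≈ 21.3 − j17.6 Ω

βl = 2π × 0.221 = 79.6°
tan(βl) = tan(79.6°) = 5.43
Z_in = Z_0·(Z_L + jZ_0·tanβl)/(Z_0 + jZ_L·tanβl)
     = 100·(484 + j543)/(100 + j2630)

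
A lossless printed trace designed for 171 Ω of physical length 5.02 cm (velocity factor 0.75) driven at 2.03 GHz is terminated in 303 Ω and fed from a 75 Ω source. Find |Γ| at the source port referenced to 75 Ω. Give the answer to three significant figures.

|Γ| ≈ 0.587

λ = v/f = 0.75·c / 2.03 GHz = 0.111 m
βl = 2π·l/λ = 2π × 0.453 = 163°
tan(βl) = -0.305
Z_in = Z_0·(Z_L + jZ_0·tanβl)/(Z_0 + jZ_L·tanβl) = 256 + j86.3 Ω
Γ_s = (Z_in − Z_s)/(Z_in + Z_s) = (181 + j86.3)/(331 + j86.3), |Γ_s| = 0.587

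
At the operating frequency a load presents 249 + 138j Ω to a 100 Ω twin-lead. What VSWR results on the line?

Γ = (Z_L − Z_0)/(Z_L + Z_0) = (149 + j138)/(349 + j138)
|Γ| = 203/375 = 0.541
VSWR = (1 + |Γ|)/(1 − |Γ|) = 1.54/0.459

VSWR ≈ 3.36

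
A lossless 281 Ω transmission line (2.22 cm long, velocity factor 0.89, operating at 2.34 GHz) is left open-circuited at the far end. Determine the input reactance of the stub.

X_in ≈ -102 Ω (capacitive)

λ = v/f = 0.89·c / 2.34 GHz = 0.114 m
βl = 2π·l/λ = 2π × 0.195 = 70°
tan(βl) = 2.75
For an open-circuited stub, Z_in = −jZ_0·cot(βl) = −jZ_0/tan(βl)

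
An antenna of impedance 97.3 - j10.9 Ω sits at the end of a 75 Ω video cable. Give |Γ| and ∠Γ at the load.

Γ = (Z_L − Z_0)/(Z_L + Z_0) = (22.3 − j10.9)/(172.3 − j10.9)
|Γ| = 24.8/173 = 0.144

Γ ≈ 0.144 ∠ -22.4°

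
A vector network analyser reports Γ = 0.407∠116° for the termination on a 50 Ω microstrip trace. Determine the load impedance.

Z_L = Z_0·(1 + Γ)/(1 − Γ) = 50·(0.822 + j0.366)/(1.18 − j0.366)

Z_L ≈ 27.4 + j24 Ω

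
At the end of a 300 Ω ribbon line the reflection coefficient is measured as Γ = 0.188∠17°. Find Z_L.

Z_L = Z_0·(1 + Γ)/(1 − Γ) = 300·(1.18 + j0.055)/(0.82 − j0.055)

Z_L ≈ 428 + j48.8 Ω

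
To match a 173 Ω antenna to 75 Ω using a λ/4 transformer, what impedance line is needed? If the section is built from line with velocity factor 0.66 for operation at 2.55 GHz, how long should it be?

Z_qwt ≈ 114 Ω; length ≈ 1.94 cm

Z_qwt = √(Z_0·R_L) = √(75 × 173) = √12980
λ = 0.66·c/f = 0.0776 m, so l = λ/4 = 0.0194 m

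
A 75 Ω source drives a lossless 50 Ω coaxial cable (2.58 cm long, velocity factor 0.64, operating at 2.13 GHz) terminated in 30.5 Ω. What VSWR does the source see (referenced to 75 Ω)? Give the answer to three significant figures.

VSWR ≈ 1.25

λ = v/f = 0.64·c / 2.13 GHz = 0.0901 m
βl = 2π·l/λ = 2π × 0.286 = 103°
tan(βl) = -4.32
Z_in = Z_0·(Z_L + jZ_0·tanβl)/(Z_0 + jZ_L·tanβl) = 75.5 − j17.1 Ω
Γ_s = (Z_in − Z_s)/(Z_in + Z_s) = (0.484 − j17.1)/(150 − j17.1), |Γ_s| = 0.113
VSWR = (1 + |Γ_s|)/(1 − |Γ_s|)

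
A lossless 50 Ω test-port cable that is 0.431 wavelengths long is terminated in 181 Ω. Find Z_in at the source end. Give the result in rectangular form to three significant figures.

βl = 2π × 0.431 = 155°
tan(βl) = tan(155°) = -0.463
Z_in = Z_0·(Z_L + jZ_0·tanβl)/(Z_0 + jZ_L·tanβl)
     = 50·(181 − j23.1)/(50 − j83.8)

Z_in ≈ 57.7 + j73.6 Ω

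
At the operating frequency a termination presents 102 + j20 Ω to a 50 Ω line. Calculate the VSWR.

Γ = (Z_L − Z_0)/(Z_L + Z_0) = (52 + j20)/(152 + j20)
|Γ| = 55.7/153 = 0.363
VSWR = (1 + |Γ|)/(1 − |Γ|) = 1.36/0.637

VSWR ≈ 2.14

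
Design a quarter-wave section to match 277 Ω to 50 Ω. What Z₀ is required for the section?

Z_qwt = √(Z_0·R_L) = √(50 × 277) = √13850

Z_qwt ≈ 118 Ω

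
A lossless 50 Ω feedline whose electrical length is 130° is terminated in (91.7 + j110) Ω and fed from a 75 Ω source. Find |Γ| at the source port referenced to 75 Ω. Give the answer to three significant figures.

tan(βl) = -1.19
Z_in = Z_0·(Z_L + jZ_0·tanβl)/(Z_0 + jZ_L·tanβl) = 12.4 + j21.4 Ω
Γ_s = (Z_in − Z_s)/(Z_in + Z_s) = (-62.6 + j21.4)/(87.4 + j21.4), |Γ_s| = 0.735

|Γ| ≈ 0.735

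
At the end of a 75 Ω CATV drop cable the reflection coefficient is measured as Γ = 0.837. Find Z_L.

Z_L ≈ 845 Ω

Z_L = Z_0·(1 + Γ)/(1 − Γ) = 75·(1.84)/(0.163)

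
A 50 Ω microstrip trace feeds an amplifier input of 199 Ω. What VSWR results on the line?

Γ = (199 − 50)/(199 + 50) = 0.598
VSWR = (1 + 0.598)/(1 − 0.598)

VSWR ≈ 3.98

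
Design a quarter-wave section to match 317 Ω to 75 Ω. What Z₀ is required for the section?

Z_qwt ≈ 154 Ω

Z_qwt = √(Z_0·R_L) = √(75 × 317) = √23780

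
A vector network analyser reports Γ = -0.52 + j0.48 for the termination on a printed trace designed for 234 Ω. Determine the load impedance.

Z_L ≈ 46 + j88.4 Ω

Z_L = Z_0·(1 + Γ)/(1 − Γ) = 234·(0.48 + j0.48)/(1.52 − j0.48)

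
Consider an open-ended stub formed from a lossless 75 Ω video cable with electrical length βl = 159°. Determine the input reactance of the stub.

X_in ≈ 195 Ω (inductive)

tan(βl) = -0.384
For an open-ended stub, Z_in = −jZ_0·cot(βl) = −jZ_0/tan(βl)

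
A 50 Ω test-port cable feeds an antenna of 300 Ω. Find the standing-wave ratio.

VSWR ≈ 6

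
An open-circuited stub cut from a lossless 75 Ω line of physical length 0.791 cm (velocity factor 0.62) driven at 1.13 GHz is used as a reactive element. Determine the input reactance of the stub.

X_in ≈ -241 Ω (capacitive)

λ = v/f = 0.62·c / 1.13 GHz = 0.165 m
βl = 2π·l/λ = 2π × 0.0481 = 17.3°
tan(βl) = 0.311
For an open-circuited stub, Z_in = −jZ_0·cot(βl) = −jZ_0/tan(βl)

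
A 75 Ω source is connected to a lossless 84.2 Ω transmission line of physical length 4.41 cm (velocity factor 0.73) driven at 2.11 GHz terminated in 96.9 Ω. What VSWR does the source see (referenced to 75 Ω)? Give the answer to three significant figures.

VSWR ≈ 1.26

λ = v/f = 0.73·c / 2.11 GHz = 0.104 m
βl = 2π·l/λ = 2π × 0.425 = 153°
tan(βl) = -0.51
Z_in = Z_0·(Z_L + jZ_0·tanβl)/(Z_0 + jZ_L·tanβl) = 90.8 + j10.4 Ω
Γ_s = (Z_in − Z_s)/(Z_in + Z_s) = (15.8 + j10.4)/(166 + j10.4), |Γ_s| = 0.114
VSWR = (1 + |Γ_s|)/(1 − |Γ_s|)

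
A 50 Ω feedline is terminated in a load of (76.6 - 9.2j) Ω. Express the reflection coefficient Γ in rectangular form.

Γ = (Z_L − Z_0)/(Z_L + Z_0) = (26.6 − j9.2)/(126.6 − j9.2)

Γ ≈ 0.214 − j0.0571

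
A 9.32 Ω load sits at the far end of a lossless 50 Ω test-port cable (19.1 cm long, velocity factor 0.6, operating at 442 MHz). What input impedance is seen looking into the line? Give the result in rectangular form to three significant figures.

λ = v/f = 0.6·c / 442 MHz = 0.407 m
βl = 2π·l/λ = 2π × 0.469 = 169°
tan(βl) = tan(169°) = -0.197
Z_in = Z_0·(Z_L + jZ_0·tanβl)/(Z_0 + jZ_L·tanβl)
     = 50·(9.32 − j9.86)/(50 − j1.84)

Z_in ≈ 9.67 − j9.5 Ω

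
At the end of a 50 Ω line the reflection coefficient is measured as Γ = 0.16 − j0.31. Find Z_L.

Z_L = Z_0·(1 + Γ)/(1 − Γ) = 50·(1.16 − j0.31)/(0.84 + j0.31)

Z_L ≈ 54.8 − j38.7 Ω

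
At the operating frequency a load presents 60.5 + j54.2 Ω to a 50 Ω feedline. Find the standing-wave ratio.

VSWR ≈ 2.63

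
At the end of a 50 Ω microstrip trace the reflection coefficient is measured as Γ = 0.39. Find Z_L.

Z_L = Z_0·(1 + Γ)/(1 − Γ) = 50·(1.39)/(0.61)

Z_L ≈ 114 Ω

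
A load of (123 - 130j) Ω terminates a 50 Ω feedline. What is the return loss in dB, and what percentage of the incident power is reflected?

Γ = (73 − j130)/(173 − j130), |Γ| = 0.689
RL = −20·log₁₀(0.689) = 3.24 dB
P_refl/P_inc = |Γ|² = 0.475

RL ≈ 3.24 dB; 47.5% of incident power reflected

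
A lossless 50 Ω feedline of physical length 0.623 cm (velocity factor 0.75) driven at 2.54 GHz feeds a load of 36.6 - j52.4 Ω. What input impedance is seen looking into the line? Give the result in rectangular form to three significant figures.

Z_in ≈ 19 − j23.6 Ω

λ = v/f = 0.75·c / 2.54 GHz = 0.0886 m
βl = 2π·l/λ = 2π × 0.0703 = 25.3°
tan(βl) = tan(25.3°) = 0.473
Z_in = Z_0·(Z_L + jZ_0·tanβl)/(Z_0 + jZ_L·tanβl)
     = 50·(36.6 − j28.7)/(74.8 + j17.3)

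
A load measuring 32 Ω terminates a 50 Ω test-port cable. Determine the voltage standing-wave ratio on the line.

Γ = (32 − 50)/(32 + 50) = -0.22
VSWR = (1 + 0.22)/(1 − 0.22)

VSWR ≈ 1.56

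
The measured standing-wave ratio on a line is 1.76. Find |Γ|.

|Γ| ≈ 0.275

|Γ| = (S − 1)/(S + 1) = (1.76 − 1)/(1.76 + 1) = 0.76/2.76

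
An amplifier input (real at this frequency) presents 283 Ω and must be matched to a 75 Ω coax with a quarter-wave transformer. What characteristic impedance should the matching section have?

Z_qwt = √(Z_0·R_L) = √(75 × 283) = √21220

Z_qwt ≈ 146 Ω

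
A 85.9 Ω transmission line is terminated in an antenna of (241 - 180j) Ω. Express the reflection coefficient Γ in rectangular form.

Γ ≈ 0.597 − j0.222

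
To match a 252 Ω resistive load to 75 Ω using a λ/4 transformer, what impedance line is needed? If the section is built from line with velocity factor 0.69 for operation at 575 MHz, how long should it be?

Z_qwt = √(Z_0·R_L) = √(75 × 252) = √18900
λ = 0.69·c/f = 0.36 m, so l = λ/4 = 0.09 m

Z_qwt ≈ 137 Ω; length ≈ 9 cm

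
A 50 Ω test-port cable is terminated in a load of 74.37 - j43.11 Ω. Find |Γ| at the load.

Γ = (Z_L − Z_0)/(Z_L + Z_0) = (24.37 − j43.11)/(124.4 − j43.11)
|Γ| = 49.5/132

|Γ| ≈ 0.376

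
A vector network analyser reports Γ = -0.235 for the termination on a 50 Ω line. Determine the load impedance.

Z_L ≈ 31 Ω

Z_L = Z_0·(1 + Γ)/(1 − Γ) = 50·(0.765)/(1.23)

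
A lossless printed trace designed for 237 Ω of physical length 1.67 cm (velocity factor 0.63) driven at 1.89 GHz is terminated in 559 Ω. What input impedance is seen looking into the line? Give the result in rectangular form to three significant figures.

λ = v/f = 0.63·c / 1.89 GHz = 0.1 m
βl = 2π·l/λ = 2π × 0.167 = 60.1°
tan(βl) = tan(60.1°) = 1.74
Z_in = Z_0·(Z_L + jZ_0·tanβl)/(Z_0 + jZ_L·tanβl)
     = 237·(559 + j412)/(237 + j973)

Z_in ≈ 126 − j105 Ω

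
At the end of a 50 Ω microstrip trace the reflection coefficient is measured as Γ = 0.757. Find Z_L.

Z_L ≈ 362 Ω

Z_L = Z_0·(1 + Γ)/(1 − Γ) = 50·(1.76)/(0.243)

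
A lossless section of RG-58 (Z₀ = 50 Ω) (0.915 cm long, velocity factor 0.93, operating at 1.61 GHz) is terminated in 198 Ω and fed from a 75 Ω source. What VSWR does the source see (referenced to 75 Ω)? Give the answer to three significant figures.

VSWR ≈ 3.01

λ = v/f = 0.93·c / 1.61 GHz = 0.173 m
βl = 2π·l/λ = 2π × 0.0528 = 19°
tan(βl) = 0.344
Z_in = Z_0·(Z_L + jZ_0·tanβl)/(Z_0 + jZ_L·tanβl) = 77.4 − j88.4 Ω
Γ_s = (Z_in − Z_s)/(Z_in + Z_s) = (2.42 − j88.4)/(152 − j88.4), |Γ_s| = 0.502
VSWR = (1 + |Γ_s|)/(1 − |Γ_s|)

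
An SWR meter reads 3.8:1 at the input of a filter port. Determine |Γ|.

|Γ| ≈ 0.583

|Γ| = (S − 1)/(S + 1) = (3.8 − 1)/(3.8 + 1) = 2.8/4.8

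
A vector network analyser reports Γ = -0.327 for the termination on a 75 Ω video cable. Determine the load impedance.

Z_L ≈ 38 Ω

Z_L = Z_0·(1 + Γ)/(1 − Γ) = 75·(0.673)/(1.33)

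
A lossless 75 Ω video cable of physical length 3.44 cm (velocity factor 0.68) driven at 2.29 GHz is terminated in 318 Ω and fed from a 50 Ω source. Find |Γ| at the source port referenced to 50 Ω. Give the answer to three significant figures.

|Γ| ≈ 0.66

λ = v/f = 0.68·c / 2.29 GHz = 0.0891 m
βl = 2π·l/λ = 2π × 0.386 = 139°
tan(βl) = -0.869
Z_in = Z_0·(Z_L + jZ_0·tanβl)/(Z_0 + jZ_L·tanβl) = 38.3 + j75.9 Ω
Γ_s = (Z_in − Z_s)/(Z_in + Z_s) = (-11.7 + j75.9)/(88.3 + j75.9), |Γ_s| = 0.66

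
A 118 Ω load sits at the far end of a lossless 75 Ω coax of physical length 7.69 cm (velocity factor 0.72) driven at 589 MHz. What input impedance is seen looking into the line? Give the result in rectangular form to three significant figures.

Z_in ≈ 49.5 − j11.3 Ω

λ = v/f = 0.72·c / 589 MHz = 0.367 m
βl = 2π·l/λ = 2π × 0.21 = 75.5°
tan(βl) = tan(75.5°) = 3.86
Z_in = Z_0·(Z_L + jZ_0·tanβl)/(Z_0 + jZ_L·tanβl)
     = 75·(118 + j290)/(75 + j456)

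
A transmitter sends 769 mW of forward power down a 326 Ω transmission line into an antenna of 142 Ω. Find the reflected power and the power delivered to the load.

P_reflected ≈ 119 mW; P_delivered ≈ 650 mW

Γ = (142 − 326)/(142 + 326) = -0.393
|Γ|² = 0.155
P_refl = |Γ|²·P_inc = 119 mW, P_del = (1 − |Γ|²)·P_inc = 650 mW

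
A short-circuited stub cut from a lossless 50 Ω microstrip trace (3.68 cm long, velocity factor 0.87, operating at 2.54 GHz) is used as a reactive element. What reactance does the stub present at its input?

X_in ≈ -61.9 Ω (capacitive)

λ = v/f = 0.87·c / 2.54 GHz = 0.103 m
βl = 2π·l/λ = 2π × 0.358 = 129°
tan(βl) = -1.24
For a short-circuited stub, Z_in = jZ_0·tan(βl)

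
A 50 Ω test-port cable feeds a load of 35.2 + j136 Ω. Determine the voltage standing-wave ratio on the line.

VSWR ≈ 12.6

Γ = (Z_L − Z_0)/(Z_L + Z_0) = (-14.8 + j136)/(85.2 + j136)
|Γ| = 137/160 = 0.852
VSWR = (1 + |Γ|)/(1 − |Γ|) = 1.85/0.148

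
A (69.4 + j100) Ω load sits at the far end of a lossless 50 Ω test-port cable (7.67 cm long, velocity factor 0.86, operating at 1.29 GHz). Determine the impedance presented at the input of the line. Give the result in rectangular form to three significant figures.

Z_in ≈ 13.4 + j25.7 Ω

λ = v/f = 0.86·c / 1.29 GHz = 0.2 m
βl = 2π·l/λ = 2π × 0.384 = 138°
tan(βl) = tan(138°) = -0.899
Z_in = Z_0·(Z_L + jZ_0·tanβl)/(Z_0 + jZ_L·tanβl)
     = 50·(69.4 + j55.1)/(140 − j62.4)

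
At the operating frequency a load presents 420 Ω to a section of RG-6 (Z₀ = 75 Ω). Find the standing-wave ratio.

VSWR ≈ 5.6

Γ = (420 − 75)/(420 + 75) = 0.697
VSWR = (1 + 0.697)/(1 − 0.697)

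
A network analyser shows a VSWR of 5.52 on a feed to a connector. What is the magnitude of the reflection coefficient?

|Γ| ≈ 0.693

|Γ| = (S − 1)/(S + 1) = (5.52 − 1)/(5.52 + 1) = 4.52/6.52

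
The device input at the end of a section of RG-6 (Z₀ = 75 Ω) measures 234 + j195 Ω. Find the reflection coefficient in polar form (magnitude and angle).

Γ ≈ 0.689 ∠ 18.6°

Γ = (Z_L − Z_0)/(Z_L + Z_0) = (159 + j195)/(309 + j195)
|Γ| = 252/365 = 0.689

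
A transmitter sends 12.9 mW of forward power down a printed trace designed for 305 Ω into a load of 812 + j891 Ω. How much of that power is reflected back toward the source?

P_reflected ≈ 6.64 mW

|Γ| = |(507 + j891)/(1117 + j891)| = 0.717
|Γ|² = 0.515
P_refl = |Γ|²·P_inc = 6.64 mW, P_del = (1 − |Γ|²)·P_inc = 6.26 mW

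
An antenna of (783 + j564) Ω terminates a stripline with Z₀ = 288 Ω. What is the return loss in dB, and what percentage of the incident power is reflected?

Γ = (495 + j564)/(1071 + j564), |Γ| = 0.62
RL = −20·log₁₀(0.62) = 4.15 dB
P_refl/P_inc = |Γ|² = 0.384

RL ≈ 4.15 dB; 38.4% of incident power reflected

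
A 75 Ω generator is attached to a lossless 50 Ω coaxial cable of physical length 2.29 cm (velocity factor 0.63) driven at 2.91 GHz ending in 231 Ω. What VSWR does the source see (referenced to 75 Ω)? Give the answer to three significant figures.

VSWR ≈ 5.57

λ = v/f = 0.63·c / 2.91 GHz = 0.0649 m
βl = 2π·l/λ = 2π × 0.353 = 127°
tan(βl) = -1.33
Z_in = Z_0·(Z_L + jZ_0·tanβl)/(Z_0 + jZ_L·tanβl) = 16.5 + j34.9 Ω
Γ_s = (Z_in − Z_s)/(Z_in + Z_s) = (-58.5 + j34.9)/(91.5 + j34.9), |Γ_s| = 0.696
VSWR = (1 + |Γ_s|)/(1 − |Γ_s|)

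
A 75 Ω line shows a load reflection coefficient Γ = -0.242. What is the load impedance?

Z_L = Z_0·(1 + Γ)/(1 − Γ) = 75·(0.758)/(1.24)

Z_L ≈ 45.8 Ω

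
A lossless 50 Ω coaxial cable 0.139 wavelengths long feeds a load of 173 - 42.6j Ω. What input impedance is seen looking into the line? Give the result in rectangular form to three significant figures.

Z_in ≈ 19.9 − j32.2 Ω

βl = 2π × 0.139 = 50°
tan(βl) = tan(50°) = 1.19
Z_in = Z_0·(Z_L + jZ_0·tanβl)/(Z_0 + jZ_L·tanβl)
     = 50·(173 + j17.1)/(101 + j206)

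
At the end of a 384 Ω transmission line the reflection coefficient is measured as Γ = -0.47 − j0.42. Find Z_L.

Z_L ≈ 99 − j138 Ω

Z_L = Z_0·(1 + Γ)/(1 − Γ) = 384·(0.53 − j0.42)/(1.47 + j0.42)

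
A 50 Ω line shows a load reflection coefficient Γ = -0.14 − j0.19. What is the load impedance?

Z_L ≈ 35.3 − j14.2 Ω

Z_L = Z_0·(1 + Γ)/(1 − Γ) = 50·(0.86 − j0.19)/(1.14 + j0.19)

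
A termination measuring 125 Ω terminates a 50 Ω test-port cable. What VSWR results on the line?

VSWR ≈ 2.5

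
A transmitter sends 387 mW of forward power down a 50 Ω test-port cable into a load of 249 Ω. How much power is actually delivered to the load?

Γ = (249 − 50)/(249 + 50) = 0.666
|Γ|² = 0.443
P_refl = |Γ|²·P_inc = 171 mW, P_del = (1 − |Γ|²)·P_inc = 216 mW

P_delivered ≈ 216 mW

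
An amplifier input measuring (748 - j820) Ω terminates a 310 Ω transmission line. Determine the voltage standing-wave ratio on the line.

VSWR ≈ 5.55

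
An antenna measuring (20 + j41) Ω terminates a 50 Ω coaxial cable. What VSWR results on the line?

VSWR ≈ 4.35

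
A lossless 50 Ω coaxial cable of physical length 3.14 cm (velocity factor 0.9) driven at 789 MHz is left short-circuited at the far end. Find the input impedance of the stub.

Z_in ≈ +j32.5 Ω

λ = v/f = 0.9·c / 789 MHz = 0.342 m
βl = 2π·l/λ = 2π × 0.0918 = 33°
tan(βl) = 0.65
For a short-circuited stub, Z_in = jZ_0·tan(βl)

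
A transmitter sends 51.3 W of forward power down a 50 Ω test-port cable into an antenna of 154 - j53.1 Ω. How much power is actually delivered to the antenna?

P_delivered ≈ 35.6 W

|Γ| = |(104 − j53.1)/(204 − j53.1)| = 0.554
|Γ|² = 0.307
P_refl = |Γ|²·P_inc = 15.7 W, P_del = (1 − |Γ|²)·P_inc = 35.6 W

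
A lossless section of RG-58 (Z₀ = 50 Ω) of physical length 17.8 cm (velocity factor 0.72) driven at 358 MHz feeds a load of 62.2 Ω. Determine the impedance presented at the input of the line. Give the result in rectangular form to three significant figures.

λ = v/f = 0.72·c / 358 MHz = 0.603 m
βl = 2π·l/λ = 2π × 0.295 = 106°
tan(βl) = tan(106°) = -3.44
Z_in = Z_0·(Z_L + jZ_0·tanβl)/(Z_0 + jZ_L·tanβl)
     = 50·(62.2 − j172)/(50 − j214)

Z_in ≈ 41.3 + j4.88 Ω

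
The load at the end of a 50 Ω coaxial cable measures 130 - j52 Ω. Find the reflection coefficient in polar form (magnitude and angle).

Γ = (Z_L − Z_0)/(Z_L + Z_0) = (80 − j52)/(180 − j52)
|Γ| = 95.4/187 = 0.509

Γ ≈ 0.509 ∠ -16.9°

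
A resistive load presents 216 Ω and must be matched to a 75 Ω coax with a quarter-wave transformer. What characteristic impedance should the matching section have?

Z_qwt ≈ 127 Ω

Z_qwt = √(Z_0·R_L) = √(75 × 216) = √16200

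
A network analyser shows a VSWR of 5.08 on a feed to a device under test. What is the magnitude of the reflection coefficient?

|Γ| = (S − 1)/(S + 1) = (5.08 − 1)/(5.08 + 1) = 4.08/6.08

|Γ| ≈ 0.671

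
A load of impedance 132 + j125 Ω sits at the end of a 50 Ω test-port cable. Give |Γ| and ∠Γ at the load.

Γ = (Z_L − Z_0)/(Z_L + Z_0) = (82 + j125)/(182 + j125)
|Γ| = 149/221 = 0.677

Γ ≈ 0.677 ∠ 22.3°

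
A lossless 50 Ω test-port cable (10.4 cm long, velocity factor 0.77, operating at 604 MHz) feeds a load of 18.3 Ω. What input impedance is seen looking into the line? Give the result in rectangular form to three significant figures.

Z_in ≈ 122 − j39.2 Ω

λ = v/f = 0.77·c / 604 MHz = 0.382 m
βl = 2π·l/λ = 2π × 0.272 = 97.9°
tan(βl) = tan(97.9°) = -7.21
Z_in = Z_0·(Z_L + jZ_0·tanβl)/(Z_0 + jZ_L·tanβl)
     = 50·(18.3 − j361)/(50 − j132)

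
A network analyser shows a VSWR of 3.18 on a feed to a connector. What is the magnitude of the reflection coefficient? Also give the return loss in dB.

|Γ| ≈ 0.522; return loss ≈ 5.65 dB

|Γ| = (S − 1)/(S + 1) = (3.18 − 1)/(3.18 + 1) = 2.18/4.18
RL = −20·log₁₀|Γ| = −20·log₁₀(0.522)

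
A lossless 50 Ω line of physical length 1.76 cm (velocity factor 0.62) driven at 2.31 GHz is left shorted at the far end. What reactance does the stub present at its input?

X_in ≈ 250 Ω (inductive)

λ = v/f = 0.62·c / 2.31 GHz = 0.0805 m
βl = 2π·l/λ = 2π × 0.219 = 78.7°
tan(βl) = 5
For a shorted stub, Z_in = jZ_0·tan(βl)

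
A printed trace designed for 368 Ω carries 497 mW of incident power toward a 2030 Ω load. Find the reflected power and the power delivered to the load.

Γ = (2030 − 368)/(2030 + 368) = 0.693
|Γ|² = 0.48
P_refl = |Γ|²·P_inc = 239 mW, P_del = (1 − |Γ|²)·P_inc = 258 mW

P_reflected ≈ 239 mW; P_delivered ≈ 258 mW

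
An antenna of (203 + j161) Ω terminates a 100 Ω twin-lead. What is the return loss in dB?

Γ = (103 + j161)/(303 + j161), |Γ| = 0.557
RL = −20·log₁₀|Γ| = −20·log₁₀(0.557)

RL ≈ 5.08 dB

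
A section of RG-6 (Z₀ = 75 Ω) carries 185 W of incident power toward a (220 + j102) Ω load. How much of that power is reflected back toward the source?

|Γ| = |(145 + j102)/(295 + j102)| = 0.568
|Γ|² = 0.323
P_refl = |Γ|²·P_inc = 59.7 W, P_del = (1 − |Γ|²)·P_inc = 125 W

P_reflected ≈ 59.7 W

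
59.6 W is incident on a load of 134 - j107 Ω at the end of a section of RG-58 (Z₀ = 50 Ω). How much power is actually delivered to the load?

P_delivered ≈ 35.3 W

|Γ| = |(84 − j107)/(184 − j107)| = 0.639
|Γ|² = 0.408
P_refl = |Γ|²·P_inc = 24.3 W, P_del = (1 − |Γ|²)·P_inc = 35.3 W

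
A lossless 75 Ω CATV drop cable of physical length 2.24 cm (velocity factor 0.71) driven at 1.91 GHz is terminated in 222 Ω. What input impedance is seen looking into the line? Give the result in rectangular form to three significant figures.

Z_in ≈ 27.6 − j20.9 Ω

λ = v/f = 0.71·c / 1.91 GHz = 0.112 m
βl = 2π·l/λ = 2π × 0.201 = 72.3°
tan(βl) = tan(72.3°) = 3.14
Z_in = Z_0·(Z_L + jZ_0·tanβl)/(Z_0 + jZ_L·tanβl)
     = 75·(222 + j235)/(75 + j696)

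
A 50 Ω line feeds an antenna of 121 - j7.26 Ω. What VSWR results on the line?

VSWR ≈ 2.43

Γ = (Z_L − Z_0)/(Z_L + Z_0) = (71 − j7.26)/(171 − j7.26)
|Γ| = 71.4/171 = 0.417
VSWR = (1 + |Γ|)/(1 − |Γ|) = 1.42/0.583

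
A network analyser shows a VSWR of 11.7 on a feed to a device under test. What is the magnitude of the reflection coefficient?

|Γ| = (S − 1)/(S + 1) = (11.7 − 1)/(11.7 + 1) = 10.7/12.7

|Γ| ≈ 0.843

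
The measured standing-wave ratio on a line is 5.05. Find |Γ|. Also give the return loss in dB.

|Γ| = (S − 1)/(S + 1) = (5.05 − 1)/(5.05 + 1) = 4.05/6.05
RL = −20·log₁₀|Γ| = −20·log₁₀(0.669)

|Γ| ≈ 0.669; return loss ≈ 3.49 dB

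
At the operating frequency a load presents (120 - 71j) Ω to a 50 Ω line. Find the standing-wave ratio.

VSWR ≈ 3.36

Γ = (Z_L − Z_0)/(Z_L + Z_0) = (70 − j71)/(170 − j71)
|Γ| = 99.7/184 = 0.541
VSWR = (1 + |Γ|)/(1 − |Γ|) = 1.54/0.459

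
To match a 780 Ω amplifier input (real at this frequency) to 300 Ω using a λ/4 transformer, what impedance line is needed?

Z_qwt ≈ 484 Ω

Z_qwt = √(Z_0·R_L) = √(300 × 780) = √234000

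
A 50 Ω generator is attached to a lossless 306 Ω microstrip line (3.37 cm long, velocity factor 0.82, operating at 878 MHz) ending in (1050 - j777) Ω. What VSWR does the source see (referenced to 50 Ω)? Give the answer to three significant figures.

λ = v/f = 0.82·c / 878 MHz = 0.28 m
βl = 2π·l/λ = 2π × 0.12 = 43.3°
tan(βl) = 0.942
Z_in = Z_0·(Z_L + jZ_0·tanβl)/(Z_0 + jZ_L·tanβl) = 90.2 − j230 Ω
Γ_s = (Z_in − Z_s)/(Z_in + Z_s) = (40.2 − j230)/(140 − j230), |Γ_s| = 0.867
VSWR = (1 + |Γ_s|)/(1 − |Γ_s|)

VSWR ≈ 14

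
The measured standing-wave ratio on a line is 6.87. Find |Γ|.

|Γ| ≈ 0.746

|Γ| = (S − 1)/(S + 1) = (6.87 − 1)/(6.87 + 1) = 5.87/7.87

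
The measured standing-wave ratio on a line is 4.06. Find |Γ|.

|Γ| ≈ 0.605

|Γ| = (S − 1)/(S + 1) = (4.06 − 1)/(4.06 + 1) = 3.06/5.06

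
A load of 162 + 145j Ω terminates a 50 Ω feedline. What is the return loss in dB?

Γ = (112 + j145)/(212 + j145), |Γ| = 0.713
RL = −20·log₁₀|Γ| = −20·log₁₀(0.713)

RL ≈ 2.93 dB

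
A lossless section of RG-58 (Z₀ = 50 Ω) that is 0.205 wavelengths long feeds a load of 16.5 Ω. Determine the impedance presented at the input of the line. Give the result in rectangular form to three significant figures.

Z_in ≈ 92.6 + j67 Ω

βl = 2π × 0.205 = 73.8°
tan(βl) = tan(73.8°) = 3.44
Z_in = Z_0·(Z_L + jZ_0·tanβl)/(Z_0 + jZ_L·tanβl)
     = 50·(16.5 + j172)/(50 + j56.8)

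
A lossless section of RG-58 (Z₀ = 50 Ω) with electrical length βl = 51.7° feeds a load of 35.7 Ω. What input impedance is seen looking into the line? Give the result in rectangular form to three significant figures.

Z_in ≈ 51.1 + j17.1 Ω

tan(βl) = tan(51.7°) = 1.27
Z_in = Z_0·(Z_L + jZ_0·tanβl)/(Z_0 + jZ_L·tanβl)
     = 50·(35.7 + j63.3)/(50 + j45.2)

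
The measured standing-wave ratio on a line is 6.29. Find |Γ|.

|Γ| = (S − 1)/(S + 1) = (6.29 − 1)/(6.29 + 1) = 5.29/7.29

|Γ| ≈ 0.726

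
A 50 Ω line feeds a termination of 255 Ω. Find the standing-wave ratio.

VSWR ≈ 5.1

Γ = (255 − 50)/(255 + 50) = 0.672
VSWR = (1 + 0.672)/(1 − 0.672)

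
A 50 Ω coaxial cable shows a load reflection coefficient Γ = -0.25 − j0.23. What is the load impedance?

Z_L = Z_0·(1 + Γ)/(1 − Γ) = 50·(0.75 − j0.23)/(1.25 + j0.23)

Z_L ≈ 27.4 − j14.2 Ω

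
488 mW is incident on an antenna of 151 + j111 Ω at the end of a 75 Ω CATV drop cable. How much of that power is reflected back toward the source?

|Γ| = |(76 + j111)/(226 + j111)| = 0.534
|Γ|² = 0.285
P_refl = |Γ|²·P_inc = 139 mW, P_del = (1 − |Γ|²)·P_inc = 349 mW

P_reflected ≈ 139 mW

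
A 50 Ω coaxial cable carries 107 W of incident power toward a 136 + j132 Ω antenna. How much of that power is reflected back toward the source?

P_reflected ≈ 51.1 W

|Γ| = |(86 + j132)/(186 + j132)| = 0.691
|Γ|² = 0.477
P_refl = |Γ|²·P_inc = 51.1 W, P_del = (1 − |Γ|²)·P_inc = 55.9 W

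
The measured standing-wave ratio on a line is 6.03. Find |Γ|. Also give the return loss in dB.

|Γ| ≈ 0.716; return loss ≈ 2.91 dB

|Γ| = (S − 1)/(S + 1) = (6.03 − 1)/(6.03 + 1) = 5.03/7.03
RL = −20·log₁₀|Γ| = −20·log₁₀(0.716)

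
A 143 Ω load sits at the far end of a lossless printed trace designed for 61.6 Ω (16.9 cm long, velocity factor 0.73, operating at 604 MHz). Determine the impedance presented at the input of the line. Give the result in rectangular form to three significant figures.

λ = v/f = 0.73·c / 604 MHz = 0.363 m
βl = 2π·l/λ = 2π × 0.466 = 168°
tan(βl) = tan(168°) = -0.216
Z_in = Z_0·(Z_L + jZ_0·tanβl)/(Z_0 + jZ_L·tanβl)
     = 61.6·(143 − j13.3)/(61.6 − j30.9)

Z_in ≈ 120 + j46.7 Ω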